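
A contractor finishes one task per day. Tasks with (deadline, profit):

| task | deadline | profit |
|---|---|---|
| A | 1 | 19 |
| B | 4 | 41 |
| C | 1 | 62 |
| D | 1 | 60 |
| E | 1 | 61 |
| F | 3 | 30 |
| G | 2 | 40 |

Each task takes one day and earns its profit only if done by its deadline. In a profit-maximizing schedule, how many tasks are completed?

Sort by profit descending; place each in the latest free slot ≤ its deadline.
By profit: C(d1,62), E(d1,61), D(d1,60), B(d4,41), G(d2,40), F(d3,30), A(d1,19)
C→slot 1; E skipped; D skipped; B→slot 4; G→slot 2; F→slot 3; A skipped.
4 of 7 scheduled.

4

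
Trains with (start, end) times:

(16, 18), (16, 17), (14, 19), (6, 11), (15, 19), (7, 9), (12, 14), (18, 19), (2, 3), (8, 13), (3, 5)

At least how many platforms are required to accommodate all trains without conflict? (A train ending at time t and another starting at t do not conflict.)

starts: [2, 3, 6, 7, 8, 12, 14, 15, 16, 16, 18]
ends:   [3, 5, 9, 11, 13, 14, 17, 18, 19, 19, 19]
s2→1 e3→0 s3→1 e5→0 s6→1 s7→2 s8→3 e9→2 e11→1 s12→2 e13→1 e14→0 s14→1 s15→2 s16→3 s16→4  — peak 4.

4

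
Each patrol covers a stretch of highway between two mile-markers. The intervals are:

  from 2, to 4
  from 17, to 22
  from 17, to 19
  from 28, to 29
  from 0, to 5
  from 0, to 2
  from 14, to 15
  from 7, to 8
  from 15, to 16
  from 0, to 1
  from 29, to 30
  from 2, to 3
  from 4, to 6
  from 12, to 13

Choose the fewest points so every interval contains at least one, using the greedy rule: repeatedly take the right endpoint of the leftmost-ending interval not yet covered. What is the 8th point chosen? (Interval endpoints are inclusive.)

Process intervals by earliest right end; each time one isn't hit yet, stab at its right endpoint.
Sorted: [0,1] [0,2] [2,3] [2,4] [0,5] [4,6] [7,8] [12,13] [14,15] [15,16] [17,19] [17,22] [28,29] [29,30]
{[0,1],[0,2]} hit by 1; {[2,3],[2,4],[0,5]} hit by 3; {[4,6]} hit by 6; {[7,8]} hit by 8; {[12,13]} hit by 13; {[14,15],[15,16]} hit by 15; {[17,19],[17,22]} hit by 19; {[28,29],[29,30]} hit by 29.
Points: 1, 3, 6, 8, 13, 15, 19, 29 (8 total).

29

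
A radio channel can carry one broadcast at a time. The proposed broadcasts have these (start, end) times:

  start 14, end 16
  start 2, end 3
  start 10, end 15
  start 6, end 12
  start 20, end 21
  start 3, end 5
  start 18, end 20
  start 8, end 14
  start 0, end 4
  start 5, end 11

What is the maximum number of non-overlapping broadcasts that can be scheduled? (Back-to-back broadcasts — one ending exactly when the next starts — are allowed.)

Sorted by end: (2,3)  (0,4)  (3,5)  (5,11)  (6,12)  (8,14)  (10,15)  (14,16)  (18,20)  (20,21)
take (2,3); skip (0,4); take (3,5); take (5,11); skip (10,15); take (14,16); take (18,20); take (20,21).
Selected 6 broadcasts.

6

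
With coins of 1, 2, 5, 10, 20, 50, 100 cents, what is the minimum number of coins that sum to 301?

Greedy: take as many of the largest coin as possible, then repeat with the remainder.
301 − 3×100→1 − 1×1→0
Total coins = 3 + 1 = 4

4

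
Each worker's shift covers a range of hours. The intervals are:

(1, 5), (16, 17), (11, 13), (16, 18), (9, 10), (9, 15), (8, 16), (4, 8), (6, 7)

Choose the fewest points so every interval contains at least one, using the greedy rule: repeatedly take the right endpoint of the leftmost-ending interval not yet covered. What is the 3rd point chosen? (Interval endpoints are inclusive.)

10

Sorted: [1,5] [6,7] [4,8] [9,10] [11,13] [9,15] [8,16] [16,17] [16,18]
{[1,5]} hit by 5; {[6,7],[4,8]} hit by 7; {[9,10]} hit by 10; {[11,13],[9,15],[8,16]} hit by 13; {[16,17],[16,18]} hit by 17.
Points: 5, 7, 10, 13, 17 (5 total).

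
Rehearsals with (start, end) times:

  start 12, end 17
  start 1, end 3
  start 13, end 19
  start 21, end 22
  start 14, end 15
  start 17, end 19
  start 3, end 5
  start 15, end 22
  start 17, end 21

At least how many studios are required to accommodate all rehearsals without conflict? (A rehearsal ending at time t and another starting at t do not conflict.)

4

The answer is the maximum number of intervals overlapping at any instant.
Events (time:±→running): 1:+→1 3:-→0 3:+→1 5:-→0 12:+→1 13:+→2 14:+→3 15:-→2 15:+→3 17:-→2 17:+→3 17:+→4 … peak 4.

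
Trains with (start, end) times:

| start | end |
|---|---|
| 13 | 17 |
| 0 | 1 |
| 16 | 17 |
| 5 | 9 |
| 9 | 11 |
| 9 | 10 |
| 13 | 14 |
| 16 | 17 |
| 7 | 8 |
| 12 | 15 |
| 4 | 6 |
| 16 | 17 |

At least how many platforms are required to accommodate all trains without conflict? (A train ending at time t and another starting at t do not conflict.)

Count concurrent intervals with a sweep; the peak is the room count.
Events (time:±→running): 0:+→1 1:-→0 4:+→1 5:+→2 6:-→1 7:+→2 8:-→1 9:-→0 9:+→1 9:+→2 10:-→1 11:-→0 12:+→1 13:+→2 13:+→3 14:-→2 15:-→1 16:+→2 16:+→3 16:+→4 … peak 4.

4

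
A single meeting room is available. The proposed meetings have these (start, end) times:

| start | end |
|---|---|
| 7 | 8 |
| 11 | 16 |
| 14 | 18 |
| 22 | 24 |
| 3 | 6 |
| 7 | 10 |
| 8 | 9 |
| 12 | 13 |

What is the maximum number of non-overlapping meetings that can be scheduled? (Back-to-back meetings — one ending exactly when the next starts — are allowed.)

Order by finish time; keep every interval that doesn't clash with the previous kept one.
By end time: (3,6), (7,8), (8,9), (7,10), (12,13), (11,16), (14,18), (22,24).
Pick (3,6); next start ≥ 6 → (7,8); next start ≥ 8 → (8,9); next start ≥ 9 → (12,13); next start ≥ 13 → (14,18); next start ≥ 18 → (22,24).
Selected 6 meetings.

6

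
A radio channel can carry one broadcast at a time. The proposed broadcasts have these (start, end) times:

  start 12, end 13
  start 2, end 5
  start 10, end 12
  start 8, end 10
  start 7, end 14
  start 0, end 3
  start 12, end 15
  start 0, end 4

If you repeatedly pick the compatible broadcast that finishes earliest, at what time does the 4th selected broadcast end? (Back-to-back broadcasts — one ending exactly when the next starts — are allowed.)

Sort by end time and greedily take each interval whose start is ≥ the last chosen end.
By end time: (0,3), (0,4), (2,5), (8,10), (10,12), (12,13), (7,14), (12,15).
Pick (0,3); next start ≥ 3 → (8,10); next start ≥ 10 → (10,12); next start ≥ 12 → (12,13).
Selected: (0,3) (8,10) (10,12) (12,13)

13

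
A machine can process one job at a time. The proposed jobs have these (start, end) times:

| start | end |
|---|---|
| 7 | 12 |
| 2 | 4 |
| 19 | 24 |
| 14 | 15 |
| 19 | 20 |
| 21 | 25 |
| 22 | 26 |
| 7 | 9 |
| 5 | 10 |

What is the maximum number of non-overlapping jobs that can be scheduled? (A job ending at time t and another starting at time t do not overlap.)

5

Sort by end time and greedily take each interval whose start is ≥ the last chosen end.
By end time: (2,4), (7,9), (5,10), (7,12), (14,15), (19,20), (19,24), (21,25), (22,26).
Pick (2,4); next start ≥ 4 → (7,9); next start ≥ 9 → (14,15); next start ≥ 15 → (19,20); next start ≥ 20 → (21,25).
Selected 5 jobs.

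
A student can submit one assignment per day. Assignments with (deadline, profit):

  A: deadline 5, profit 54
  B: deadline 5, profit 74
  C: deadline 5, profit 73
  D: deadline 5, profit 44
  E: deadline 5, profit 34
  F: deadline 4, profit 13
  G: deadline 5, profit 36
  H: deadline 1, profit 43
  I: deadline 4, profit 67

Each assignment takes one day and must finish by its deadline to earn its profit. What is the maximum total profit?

Profit order: B=74 C=73 I=67 A=54 D=44 H=43 G=36 E=34 F=13
Assign: B→slot 5, C→slot 4, I→slot 3, A→slot 2, D→slot 1, H skipped, G skipped, E skipped, F skipped.
Slots: [1:D] [2:A] [3:I] [4:C] [5:B]
Profit = 44 + 54 + 67 + 73 + 74 = 312

312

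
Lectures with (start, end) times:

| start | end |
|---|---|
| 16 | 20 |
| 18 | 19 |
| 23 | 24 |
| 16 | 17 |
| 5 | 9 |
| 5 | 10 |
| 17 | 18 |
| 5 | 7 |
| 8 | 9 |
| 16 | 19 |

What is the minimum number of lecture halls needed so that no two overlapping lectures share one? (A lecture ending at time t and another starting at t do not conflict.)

3

starts: [5, 5, 5, 8, 16, 16, 16, 17, 18, 23]
ends:   [7, 9, 9, 10, 17, 18, 19, 19, 20, 24]
s5→1 s5→2 s5→3  — peak 3.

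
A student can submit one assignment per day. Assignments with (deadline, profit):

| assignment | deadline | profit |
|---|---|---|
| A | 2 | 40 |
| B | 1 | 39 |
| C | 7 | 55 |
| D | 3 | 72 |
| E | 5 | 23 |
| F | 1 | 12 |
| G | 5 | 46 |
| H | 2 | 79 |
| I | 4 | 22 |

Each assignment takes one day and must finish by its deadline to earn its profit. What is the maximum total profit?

315

Sort by profit descending; place each in the latest free slot ≤ its deadline.
By profit: H(d2,79), D(d3,72), C(d7,55), G(d5,46), A(d2,40), B(d1,39), E(d5,23), I(d4,22), F(d1,12)
H→slot 2; D→slot 3; C→slot 7; G→slot 5; A→slot 1; B skipped; E→slot 4; I skipped; F skipped.
Profit = 40 + 79 + 72 + 23 + 46 + 55 = 315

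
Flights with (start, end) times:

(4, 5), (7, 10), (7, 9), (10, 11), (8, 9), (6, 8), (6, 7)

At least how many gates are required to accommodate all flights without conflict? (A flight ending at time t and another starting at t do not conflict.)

3

starts: [4, 6, 6, 7, 7, 8, 10]
ends:   [5, 7, 8, 9, 9, 10, 11]
s4→1 e5→0 s6→1 s6→2 e7→1 s7→2 s7→3  — peak 3.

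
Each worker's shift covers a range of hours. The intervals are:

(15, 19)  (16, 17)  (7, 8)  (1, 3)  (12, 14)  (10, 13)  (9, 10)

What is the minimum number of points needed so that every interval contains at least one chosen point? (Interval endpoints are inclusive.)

By right end: [1,3]  [7,8]  [9,10]  [10,13]  [12,14]  [16,17]  [15,19]
[1,3] uncovered → point at 3; [7,8] uncovered → point at 8; [9,10] uncovered → point at 10; [12,14] uncovered → point at 14; [16,17] uncovered → point at 17.
Points: 3, 8, 10, 14, 17 (5 total).

5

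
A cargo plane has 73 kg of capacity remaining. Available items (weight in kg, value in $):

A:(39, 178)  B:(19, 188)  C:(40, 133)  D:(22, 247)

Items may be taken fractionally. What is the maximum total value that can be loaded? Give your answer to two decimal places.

581.05

Ratios (sorted): D 11.23, B 9.89, A 4.56, C 3.33
take D (22 @ 247); take B (19 @ 188); take 32/39 of A → 146.05. Capacity used 73/73.
Total value = 581.05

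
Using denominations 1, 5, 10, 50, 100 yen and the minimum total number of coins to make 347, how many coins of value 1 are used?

Use the largest denomination that fits, subtract, and repeat.
347 − 3×100→47 − 4×10→7 − 1×5→2 − 2×1→0
Count of 1: 2

2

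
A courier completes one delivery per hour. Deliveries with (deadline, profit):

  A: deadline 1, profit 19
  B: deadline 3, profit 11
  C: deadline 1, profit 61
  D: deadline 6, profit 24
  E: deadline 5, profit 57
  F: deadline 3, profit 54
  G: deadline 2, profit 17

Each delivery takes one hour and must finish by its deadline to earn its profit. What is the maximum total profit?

Take jobs in profit order; each goes to the latest open slot no later than its deadline.
By profit: C(d1,61), E(d5,57), F(d3,54), D(d6,24), A(d1,19), G(d2,17), B(d3,11)
C→slot 1; E→slot 5; F→slot 3; D→slot 6; A skipped; G→slot 2; B skipped.
Profit = 61 + 17 + 54 + 57 + 24 = 213

213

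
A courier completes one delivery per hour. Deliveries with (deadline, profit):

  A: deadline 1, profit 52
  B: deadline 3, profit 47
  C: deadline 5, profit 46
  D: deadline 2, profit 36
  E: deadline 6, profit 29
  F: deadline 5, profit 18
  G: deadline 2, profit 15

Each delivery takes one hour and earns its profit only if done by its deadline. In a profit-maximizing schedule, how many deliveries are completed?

6

Take jobs in profit order; each goes to the latest open slot no later than its deadline.
By profit: A(d1,52), B(d3,47), C(d5,46), D(d2,36), E(d6,29), F(d5,18), G(d2,15)
A→slot 1; B→slot 3; C→slot 5; D→slot 2; E→slot 6; F→slot 4; G skipped.
6 of 7 scheduled.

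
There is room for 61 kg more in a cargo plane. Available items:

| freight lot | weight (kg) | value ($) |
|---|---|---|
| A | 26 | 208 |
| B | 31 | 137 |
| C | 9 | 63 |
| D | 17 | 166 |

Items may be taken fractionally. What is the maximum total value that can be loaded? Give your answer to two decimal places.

476.77

Sort by value per unit weight and fill in that order.
Order: D (166/17=9.76) > A (208/26=8.00) > C (63/9=7.00) > B (137/31=4.42)
Fill: take D (17 @ 166) → take A (26 @ 208) → take C (9 @ 63) → take 9/31 of B → 39.77; 61/61 used.
Total value = 476.77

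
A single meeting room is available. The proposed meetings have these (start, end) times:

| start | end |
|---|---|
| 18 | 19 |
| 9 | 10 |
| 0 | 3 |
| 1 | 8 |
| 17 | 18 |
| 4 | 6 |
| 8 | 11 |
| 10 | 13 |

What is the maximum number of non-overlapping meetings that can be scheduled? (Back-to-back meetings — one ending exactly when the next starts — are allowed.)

Greedy by earliest finish: after sorting by end time, pick each interval compatible with the last pick.
Sorted by end: (0,3)  (4,6)  (1,8)  (9,10)  (8,11)  (10,13)  (17,18)  (18,19)
take (0,3); take (4,6); skip (1,8); take (9,10); skip (8,11); take (10,13); take (17,18); take (18,19).
Selected 6 meetings.

6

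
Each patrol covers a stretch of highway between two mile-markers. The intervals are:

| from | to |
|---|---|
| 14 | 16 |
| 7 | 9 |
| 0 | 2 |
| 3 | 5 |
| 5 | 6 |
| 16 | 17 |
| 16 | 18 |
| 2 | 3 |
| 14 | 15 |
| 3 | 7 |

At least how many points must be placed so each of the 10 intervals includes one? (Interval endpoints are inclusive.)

Sort by right endpoint; whenever an interval is uncovered, place a point at its right end.
By right end: [0,2]  [2,3]  [3,5]  [5,6]  [3,7]  [7,9]  [14,15]  [14,16]  [16,17]  [16,18]
[0,2] uncovered → point at 2; [3,5] uncovered → point at 5; [7,9] uncovered → point at 9; [14,15] uncovered → point at 15; [16,17] uncovered → point at 17.
Points: 2, 5, 9, 15, 17 (5 total).

5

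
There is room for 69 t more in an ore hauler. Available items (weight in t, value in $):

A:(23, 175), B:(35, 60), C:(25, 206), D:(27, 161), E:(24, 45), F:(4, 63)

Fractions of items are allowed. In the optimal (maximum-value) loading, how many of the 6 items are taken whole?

3

Greedy by value/weight ratio, highest first.
Ratios (sorted): F 15.75, C 8.24, A 7.61, D 5.96, E 1.88, B 1.71
take F (4 @ 63); take C (25 @ 206); take A (23 @ 175); take 17/27 of D → 101.37. Capacity used 69/69.
3 item(s) taken whole; one partial (take 17/27 of D).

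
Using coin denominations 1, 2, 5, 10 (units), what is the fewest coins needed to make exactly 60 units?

60 = 6×10
Total coins = 6 = 6

6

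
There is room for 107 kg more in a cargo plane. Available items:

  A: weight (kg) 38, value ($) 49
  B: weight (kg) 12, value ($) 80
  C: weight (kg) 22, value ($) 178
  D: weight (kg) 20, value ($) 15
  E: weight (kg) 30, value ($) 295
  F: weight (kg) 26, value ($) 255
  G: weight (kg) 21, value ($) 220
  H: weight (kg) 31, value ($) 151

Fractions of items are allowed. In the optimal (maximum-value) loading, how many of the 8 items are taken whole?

Sort by value per unit weight and fill in that order.
Order: G (220/21=10.48) > E (295/30=9.83) > F (255/26=9.81) > C (178/22=8.09) > B (80/12=6.67) > H (151/31=4.87) > A (49/38=1.29) > D (15/20=0.75)
Fill: take G (21 @ 220) → take E (30 @ 295) → take F (26 @ 255) → take C (22 @ 178) → take 8/12 of B → 53.33; 107/107 used.
4 item(s) taken whole; one partial (take 8/12 of B).

4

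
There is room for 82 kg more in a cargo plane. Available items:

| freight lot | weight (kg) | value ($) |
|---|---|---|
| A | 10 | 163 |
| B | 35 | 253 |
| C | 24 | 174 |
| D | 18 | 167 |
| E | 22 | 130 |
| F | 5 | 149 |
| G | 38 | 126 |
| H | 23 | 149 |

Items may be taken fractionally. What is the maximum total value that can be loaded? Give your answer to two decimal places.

833.71

Sort by value per unit weight and fill in that order.
Ratios (sorted): F 29.80, A 16.30, D 9.28, C 7.25, B 7.23, H 6.48, E 5.91, G 3.32
take F (5 @ 149); take A (10 @ 163); take D (18 @ 167); take C (24 @ 174); take 25/35 of B → 180.71. Capacity used 82/82.
Total value = 833.71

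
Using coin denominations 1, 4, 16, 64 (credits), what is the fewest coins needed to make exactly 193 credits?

193 = 3×64 + 1×1
Total coins = 3 + 1 = 4

4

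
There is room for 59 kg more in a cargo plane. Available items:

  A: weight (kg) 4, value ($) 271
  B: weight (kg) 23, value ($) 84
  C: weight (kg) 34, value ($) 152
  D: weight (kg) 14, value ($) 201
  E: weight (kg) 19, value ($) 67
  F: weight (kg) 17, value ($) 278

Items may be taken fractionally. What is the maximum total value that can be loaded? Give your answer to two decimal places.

857.29

Order: A (271/4=67.75) > F (278/17=16.35) > D (201/14=14.36) > C (152/34=4.47) > B (84/23=3.65) > E (67/19=3.53)
Fill: take A (4 @ 271) → take F (17 @ 278) → take D (14 @ 201) → take 24/34 of C → 107.29; 59/59 used.
Total value = 857.29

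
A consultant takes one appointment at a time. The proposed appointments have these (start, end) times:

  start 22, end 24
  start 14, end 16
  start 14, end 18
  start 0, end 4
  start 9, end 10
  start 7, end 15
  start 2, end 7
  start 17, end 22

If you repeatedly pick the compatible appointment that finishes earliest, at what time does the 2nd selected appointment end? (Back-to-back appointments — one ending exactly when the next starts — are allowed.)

By end time: (0,4), (2,7), (9,10), (7,15), (14,16), (14,18), (17,22), (22,24).
Pick (0,4); next start ≥ 4 → (9,10); next start ≥ 10 → (14,16); next start ≥ 16 → (17,22); next start ≥ 22 → (22,24).
Selected: (0,4) (9,10) (14,16) (17,22) (22,24)

10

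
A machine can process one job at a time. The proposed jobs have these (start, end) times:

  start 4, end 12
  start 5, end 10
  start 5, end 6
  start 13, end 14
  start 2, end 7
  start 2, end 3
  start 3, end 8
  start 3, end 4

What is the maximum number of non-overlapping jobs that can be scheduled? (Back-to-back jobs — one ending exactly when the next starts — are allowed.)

4

Greedy by earliest finish: after sorting by end time, pick each interval compatible with the last pick.
Sorted by end: (2,3)  (3,4)  (5,6)  (2,7)  (3,8)  (5,10)  (4,12)  (13,14)
take (2,3); take (3,4); take (5,6); skip (2,7); skip (5,10); take (13,14).
Selected 4 jobs.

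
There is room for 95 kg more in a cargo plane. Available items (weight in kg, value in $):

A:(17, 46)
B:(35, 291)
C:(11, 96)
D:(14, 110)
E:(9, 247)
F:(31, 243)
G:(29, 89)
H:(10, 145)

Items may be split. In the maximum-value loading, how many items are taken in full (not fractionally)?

5

Sort by value per unit weight and fill in that order.
Ratios (sorted): E 27.44, H 14.50, C 8.73, B 8.31, D 7.86, F 7.84, G 3.07, A 2.71
take E (9 @ 247); take H (10 @ 145); take C (11 @ 96); take B (35 @ 291); take D (14 @ 110); take 16/31 of F → 125.42. Capacity used 95/95.
5 item(s) taken whole; one partial (take 16/31 of F).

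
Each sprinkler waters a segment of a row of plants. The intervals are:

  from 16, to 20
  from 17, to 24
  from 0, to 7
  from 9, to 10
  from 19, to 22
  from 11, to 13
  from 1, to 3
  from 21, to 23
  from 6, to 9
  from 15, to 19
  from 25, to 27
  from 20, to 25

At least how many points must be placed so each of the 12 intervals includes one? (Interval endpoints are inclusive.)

6

By right end: [1,3]  [0,7]  [6,9]  [9,10]  [11,13]  [15,19]  [16,20]  [19,22]  [21,23]  [17,24]  [20,25]  [25,27]
[1,3] uncovered → point at 3; [6,9] uncovered → point at 9; [11,13] uncovered → point at 13; [15,19] uncovered → point at 19; [21,23] uncovered → point at 23; [25,27] uncovered → point at 27.
Points: 3, 9, 13, 19, 23, 27 (6 total).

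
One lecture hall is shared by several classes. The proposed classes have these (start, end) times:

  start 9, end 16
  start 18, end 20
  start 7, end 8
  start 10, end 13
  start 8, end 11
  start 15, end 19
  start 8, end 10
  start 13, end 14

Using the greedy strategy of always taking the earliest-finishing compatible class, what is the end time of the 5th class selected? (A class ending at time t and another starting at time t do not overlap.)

19

Sorted by end: (7,8)  (8,10)  (8,11)  (10,13)  (13,14)  (9,16)  (15,19)  (18,20)
take (7,8); take (8,10); take (10,13); take (13,14); take (15,19).
Selected: (7,8) (8,10) (10,13) (13,14) (15,19)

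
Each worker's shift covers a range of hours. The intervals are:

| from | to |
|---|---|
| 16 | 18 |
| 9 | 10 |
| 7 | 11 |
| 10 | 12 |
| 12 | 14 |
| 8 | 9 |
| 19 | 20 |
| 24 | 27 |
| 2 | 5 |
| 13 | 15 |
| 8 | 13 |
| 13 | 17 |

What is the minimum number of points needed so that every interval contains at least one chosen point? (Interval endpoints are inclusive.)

7

Sorted: [2,5] [8,9] [9,10] [7,11] [10,12] [8,13] [12,14] [13,15] [13,17] [16,18] [19,20] [24,27]
{[2,5]} hit by 5; {[8,9],[9,10],[7,11]} hit by 9; {[10,12],[8,13],[12,14]} hit by 12; {[13,15],[13,17]} hit by 15; {[16,18]} hit by 18; {[19,20]} hit by 20; {[24,27]} hit by 27.
Points: 5, 9, 12, 15, 18, 20, 27 (7 total).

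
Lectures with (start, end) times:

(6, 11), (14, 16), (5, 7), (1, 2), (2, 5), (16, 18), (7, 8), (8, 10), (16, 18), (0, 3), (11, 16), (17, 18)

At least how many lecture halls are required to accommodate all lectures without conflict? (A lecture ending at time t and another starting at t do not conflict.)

3

The answer is the maximum number of intervals overlapping at any instant.
starts: [0, 1, 2, 5, 6, 7, 8, 11, 14, 16, 16, 17]
ends:   [2, 3, 5, 7, 8, 10, 11, 16, 16, 18, 18, 18]
s0→1 s1→2 e2→1 s2→2 e3→1 e5→0 s5→1 s6→2 e7→1 s7→2 e8→1 s8→2 e10→1 e11→0 s11→1 s14→2 e16→1 e16→0 s16→1 s16→2 s17→3  — peak 3.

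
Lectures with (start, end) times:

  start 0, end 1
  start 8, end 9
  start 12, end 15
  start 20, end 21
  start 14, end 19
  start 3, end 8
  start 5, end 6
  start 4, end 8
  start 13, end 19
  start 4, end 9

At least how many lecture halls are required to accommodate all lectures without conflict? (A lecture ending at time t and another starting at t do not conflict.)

Count concurrent intervals with a sweep; the peak is the room count.
Events (time:±→running): 0:+→1 1:-→0 3:+→1 4:+→2 4:+→3 5:+→4 … peak 4.

4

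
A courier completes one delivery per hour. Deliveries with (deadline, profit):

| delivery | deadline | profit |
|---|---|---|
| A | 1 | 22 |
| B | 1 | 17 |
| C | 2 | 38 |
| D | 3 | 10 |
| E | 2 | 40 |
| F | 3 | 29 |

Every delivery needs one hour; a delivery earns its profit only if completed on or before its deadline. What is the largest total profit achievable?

By profit: E(d2,40), C(d2,38), F(d3,29), A(d1,22), B(d1,17), D(d3,10)
E→slot 2; C→slot 1; F→slot 3; A skipped; B skipped; D skipped.
Profit = 38 + 40 + 29 = 107

107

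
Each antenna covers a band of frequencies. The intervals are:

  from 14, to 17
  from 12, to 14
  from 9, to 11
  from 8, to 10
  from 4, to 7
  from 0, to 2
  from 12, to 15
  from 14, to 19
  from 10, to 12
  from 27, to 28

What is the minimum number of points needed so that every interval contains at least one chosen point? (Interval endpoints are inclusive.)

5

Sorted: [0,2] [4,7] [8,10] [9,11] [10,12] [12,14] [12,15] [14,17] [14,19] [27,28]
{[0,2]} hit by 2; {[4,7]} hit by 7; {[8,10],[9,11],[10,12]} hit by 10; {[12,14],[12,15],[14,17],[14,19]} hit by 14; {[27,28]} hit by 28.
Points: 2, 7, 10, 14, 28 (5 total).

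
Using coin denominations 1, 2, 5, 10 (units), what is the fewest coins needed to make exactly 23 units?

Greedy: take as many of the largest coin as possible, then repeat with the remainder.
23 − 2×10→3 − 1×2→1 − 1×1→0
Total coins = 2 + 1 + 1 = 4

4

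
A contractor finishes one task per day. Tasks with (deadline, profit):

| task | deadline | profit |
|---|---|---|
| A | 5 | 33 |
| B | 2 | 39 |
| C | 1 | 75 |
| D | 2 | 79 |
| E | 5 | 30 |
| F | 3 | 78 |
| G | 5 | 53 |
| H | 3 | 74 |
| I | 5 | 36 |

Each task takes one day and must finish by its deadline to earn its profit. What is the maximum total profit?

Sort by profit descending; place each in the latest free slot ≤ its deadline.
Profit order: D=79 F=78 C=75 H=74 G=53 B=39 I=36 A=33 E=30
Assign: D→slot 2, F→slot 3, C→slot 1, H skipped, G→slot 5, B skipped, I→slot 4, A skipped, E skipped.
Slots: [1:C] [2:D] [3:F] [4:I] [5:G]
Profit = 75 + 79 + 78 + 36 + 53 = 321

321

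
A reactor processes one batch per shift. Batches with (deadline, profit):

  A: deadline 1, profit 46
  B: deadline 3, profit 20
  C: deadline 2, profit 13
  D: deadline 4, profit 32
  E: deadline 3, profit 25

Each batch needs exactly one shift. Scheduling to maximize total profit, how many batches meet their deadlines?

4

Take jobs in profit order; each goes to the latest open slot no later than its deadline.
By profit: A(d1,46), D(d4,32), E(d3,25), B(d3,20), C(d2,13)
A→slot 1; D→slot 4; E→slot 3; B→slot 2; C skipped.
4 of 5 scheduled.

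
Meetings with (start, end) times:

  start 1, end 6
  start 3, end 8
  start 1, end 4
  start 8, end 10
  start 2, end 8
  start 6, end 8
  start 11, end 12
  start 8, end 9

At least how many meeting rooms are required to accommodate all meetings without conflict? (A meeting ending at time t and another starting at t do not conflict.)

Count concurrent intervals with a sweep; the peak is the room count.
Events (time:±→running): 1:+→1 1:+→2 2:+→3 3:+→4 … peak 4.

4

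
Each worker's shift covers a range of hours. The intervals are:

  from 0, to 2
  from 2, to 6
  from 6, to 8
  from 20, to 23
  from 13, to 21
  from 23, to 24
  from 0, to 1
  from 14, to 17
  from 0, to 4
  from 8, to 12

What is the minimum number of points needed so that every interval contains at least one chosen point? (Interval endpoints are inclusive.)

Sort by right endpoint; whenever an interval is uncovered, place a point at its right end.
Sorted: [0,1] [0,2] [0,4] [2,6] [6,8] [8,12] [14,17] [13,21] [20,23] [23,24]
{[0,1],[0,2],[0,4]} hit by 1; {[2,6],[6,8]} hit by 6; {[8,12]} hit by 12; {[14,17],[13,21]} hit by 17; {[20,23],[23,24]} hit by 23.
Points: 1, 6, 12, 17, 23 (5 total).

5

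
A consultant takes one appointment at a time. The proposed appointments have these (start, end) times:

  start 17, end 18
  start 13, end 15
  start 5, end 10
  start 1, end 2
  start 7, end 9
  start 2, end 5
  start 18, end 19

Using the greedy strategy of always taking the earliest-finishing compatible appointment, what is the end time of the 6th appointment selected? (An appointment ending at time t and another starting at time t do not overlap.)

19

Sorted by end: (1,2)  (2,5)  (7,9)  (5,10)  (13,15)  (17,18)  (18,19)
take (1,2); take (2,5); take (7,9); take (13,15); take (17,18); take (18,19).
Selected: (1,2) (2,5) (7,9) (13,15) (17,18) (18,19)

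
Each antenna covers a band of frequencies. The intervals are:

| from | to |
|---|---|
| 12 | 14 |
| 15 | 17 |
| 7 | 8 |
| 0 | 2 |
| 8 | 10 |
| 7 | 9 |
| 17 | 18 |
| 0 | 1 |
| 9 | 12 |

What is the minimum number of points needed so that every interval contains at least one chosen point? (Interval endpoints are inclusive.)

Process intervals by earliest right end; each time one isn't hit yet, stab at its right endpoint.
Sorted: [0,1] [0,2] [7,8] [7,9] [8,10] [9,12] [12,14] [15,17] [17,18]
{[0,1],[0,2]} hit by 1; {[7,8],[7,9],[8,10]} hit by 8; {[9,12],[12,14]} hit by 12; {[15,17],[17,18]} hit by 17.
Points: 1, 8, 12, 17 (4 total).

4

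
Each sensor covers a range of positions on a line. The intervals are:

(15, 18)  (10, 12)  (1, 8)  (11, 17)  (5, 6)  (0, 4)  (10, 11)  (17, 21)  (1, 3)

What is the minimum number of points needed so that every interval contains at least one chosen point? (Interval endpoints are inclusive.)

Process intervals by earliest right end; each time one isn't hit yet, stab at its right endpoint.
Sorted: [1,3] [0,4] [5,6] [1,8] [10,11] [10,12] [11,17] [15,18] [17,21]
{[1,3],[0,4]} hit by 3; {[5,6],[1,8]} hit by 6; {[10,11],[10,12],[11,17]} hit by 11; {[15,18],[17,21]} hit by 18.
Points: 3, 6, 11, 18 (4 total).

4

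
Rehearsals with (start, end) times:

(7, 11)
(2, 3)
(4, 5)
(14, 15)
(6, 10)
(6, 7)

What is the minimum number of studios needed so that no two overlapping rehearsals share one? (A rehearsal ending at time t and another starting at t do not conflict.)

Count concurrent intervals with a sweep; the peak is the room count.
Events (time:±→running): 2:+→1 3:-→0 4:+→1 5:-→0 6:+→1 6:+→2 … peak 2.

2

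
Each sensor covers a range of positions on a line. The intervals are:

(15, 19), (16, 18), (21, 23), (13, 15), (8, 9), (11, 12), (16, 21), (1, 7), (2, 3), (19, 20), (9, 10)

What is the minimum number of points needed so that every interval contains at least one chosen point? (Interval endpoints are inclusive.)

Sort by right endpoint; whenever an interval is uncovered, place a point at its right end.
By right end: [2,3]  [1,7]  [8,9]  [9,10]  [11,12]  [13,15]  [16,18]  [15,19]  [19,20]  [16,21]  [21,23]
[2,3] uncovered → point at 3; [8,9] uncovered → point at 9; [11,12] uncovered → point at 12; [13,15] uncovered → point at 15; [16,18] uncovered → point at 18; [19,20] uncovered → point at 20; [21,23] uncovered → point at 23.
Points: 3, 9, 12, 15, 18, 20, 23 (7 total).

7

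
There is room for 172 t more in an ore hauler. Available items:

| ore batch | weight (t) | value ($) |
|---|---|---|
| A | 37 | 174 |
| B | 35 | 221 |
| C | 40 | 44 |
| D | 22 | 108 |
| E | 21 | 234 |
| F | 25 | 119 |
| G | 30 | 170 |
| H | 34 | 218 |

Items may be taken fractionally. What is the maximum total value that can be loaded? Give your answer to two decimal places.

1093.51

Greedy by value/weight ratio, highest first.
Ratios (sorted): E 11.14, H 6.41, B 6.31, G 5.67, D 4.91, F 4.76, A 4.70, C 1.10
take E (21 @ 234); take H (34 @ 218); take B (35 @ 221); take G (30 @ 170); take D (22 @ 108); take F (25 @ 119); take 5/37 of A → 23.51. Capacity used 172/172.
Total value = 1093.51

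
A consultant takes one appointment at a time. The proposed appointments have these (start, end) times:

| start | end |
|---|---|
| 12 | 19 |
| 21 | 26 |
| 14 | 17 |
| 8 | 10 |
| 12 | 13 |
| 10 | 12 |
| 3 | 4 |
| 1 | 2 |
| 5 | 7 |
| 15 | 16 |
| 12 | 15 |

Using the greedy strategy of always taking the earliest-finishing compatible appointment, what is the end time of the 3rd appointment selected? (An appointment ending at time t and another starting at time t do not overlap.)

7

Order by finish time; keep every interval that doesn't clash with the previous kept one.
Sorted by end: (1,2)  (3,4)  (5,7)  (8,10)  (10,12)  (12,13)  (12,15)  (15,16)  (14,17)  (12,19)  (21,26)
take (1,2); take (3,4); take (5,7); take (8,10); take (10,12); take (12,13); take (15,16); skip (12,19); take (21,26).
Selected: (1,2) (3,4) (5,7) (8,10) (10,12) (12,13) (15,16) (21,26)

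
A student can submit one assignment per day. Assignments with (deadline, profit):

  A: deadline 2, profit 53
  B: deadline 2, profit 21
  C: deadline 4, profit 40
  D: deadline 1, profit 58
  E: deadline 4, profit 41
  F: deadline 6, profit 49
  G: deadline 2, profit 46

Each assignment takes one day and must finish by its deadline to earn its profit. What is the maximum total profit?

Sort by profit descending; place each in the latest free slot ≤ its deadline.
By profit: D(d1,58), A(d2,53), F(d6,49), G(d2,46), E(d4,41), C(d4,40), B(d2,21)
D→slot 1; A→slot 2; F→slot 6; G skipped; E→slot 4; C→slot 3; B skipped.
Profit = 58 + 53 + 40 + 41 + 49 = 241

241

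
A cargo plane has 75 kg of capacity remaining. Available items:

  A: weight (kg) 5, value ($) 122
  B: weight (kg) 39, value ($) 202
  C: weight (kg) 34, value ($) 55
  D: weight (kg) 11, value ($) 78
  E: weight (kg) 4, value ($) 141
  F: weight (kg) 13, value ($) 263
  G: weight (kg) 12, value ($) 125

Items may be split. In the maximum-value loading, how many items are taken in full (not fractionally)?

5

Greedy by value/weight ratio, highest first.
Order: E (141/4=35.25) > A (122/5=24.40) > F (263/13=20.23) > G (125/12=10.42) > D (78/11=7.09) > B (202/39=5.18) > C (55/34=1.62)
Fill: take E (4 @ 141) → take A (5 @ 122) → take F (13 @ 263) → take G (12 @ 125) → take D (11 @ 78) → take 30/39 of B → 155.38; 75/75 used.
5 item(s) taken whole; one partial (take 30/39 of B).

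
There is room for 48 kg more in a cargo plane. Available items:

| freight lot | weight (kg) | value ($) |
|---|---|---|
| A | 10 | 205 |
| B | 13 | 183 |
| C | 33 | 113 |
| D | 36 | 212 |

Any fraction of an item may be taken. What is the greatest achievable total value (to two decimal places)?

Greedy by value/weight ratio, highest first.
Order: A (205/10=20.50) > B (183/13=14.08) > D (212/36=5.89) > C (113/33=3.42)
Fill: take A (10 @ 205) → take B (13 @ 183) → take 25/36 of D → 147.22; 48/48 used.
Total value = 535.22

535.22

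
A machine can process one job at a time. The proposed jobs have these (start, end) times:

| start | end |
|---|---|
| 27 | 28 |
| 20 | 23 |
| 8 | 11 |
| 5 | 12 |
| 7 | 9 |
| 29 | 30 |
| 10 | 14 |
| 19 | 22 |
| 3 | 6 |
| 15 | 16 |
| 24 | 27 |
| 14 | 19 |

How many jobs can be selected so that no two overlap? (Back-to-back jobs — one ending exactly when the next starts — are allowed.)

Sorted by end: (3,6)  (7,9)  (8,11)  (5,12)  (10,14)  (15,16)  (14,19)  (19,22)  (20,23)  (24,27)  (27,28)  (29,30)
take (3,6); take (7,9); skip (5,12); take (10,14); take (15,16); take (19,22); skip (20,23); take (24,27); take (27,28); take (29,30).
Selected 8 jobs.

8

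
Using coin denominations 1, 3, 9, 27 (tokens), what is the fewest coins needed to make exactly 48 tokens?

Greedy: take as many of the largest coin as possible, then repeat with the remainder.
48 = 1×27 + 2×9 + 1×3
Total coins = 1 + 2 + 1 = 4

4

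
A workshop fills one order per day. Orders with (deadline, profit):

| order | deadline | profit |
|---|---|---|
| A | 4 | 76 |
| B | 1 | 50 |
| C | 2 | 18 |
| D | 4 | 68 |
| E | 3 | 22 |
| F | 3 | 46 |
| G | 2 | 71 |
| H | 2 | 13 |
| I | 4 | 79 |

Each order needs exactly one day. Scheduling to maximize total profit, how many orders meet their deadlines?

Take jobs in profit order; each goes to the latest open slot no later than its deadline.
By profit: I(d4,79), A(d4,76), G(d2,71), D(d4,68), B(d1,50), F(d3,46), E(d3,22), C(d2,18), H(d2,13)
I→slot 4; A→slot 3; G→slot 2; D→slot 1; B skipped; F skipped; E skipped; C skipped; H skipped.
4 of 9 scheduled.

4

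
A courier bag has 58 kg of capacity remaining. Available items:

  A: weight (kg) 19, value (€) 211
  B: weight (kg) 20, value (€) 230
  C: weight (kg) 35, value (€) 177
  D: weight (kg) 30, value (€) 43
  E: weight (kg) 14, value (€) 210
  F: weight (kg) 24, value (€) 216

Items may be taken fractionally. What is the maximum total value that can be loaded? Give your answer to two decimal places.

696.00

Greedy by value/weight ratio, highest first.
Order: E (210/14=15.00) > B (230/20=11.50) > A (211/19=11.11) > F (216/24=9.00) > C (177/35=5.06) > D (43/30=1.43)
Fill: take E (14 @ 210) → take B (20 @ 230) → take A (19 @ 211) → take 5/24 of F → 45.00; 58/58 used.
Total value = 696.00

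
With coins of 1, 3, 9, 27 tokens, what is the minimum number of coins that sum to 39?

39 − 1×27→12 − 1×9→3 − 1×3→0
Total coins = 1 + 1 + 1 = 3

3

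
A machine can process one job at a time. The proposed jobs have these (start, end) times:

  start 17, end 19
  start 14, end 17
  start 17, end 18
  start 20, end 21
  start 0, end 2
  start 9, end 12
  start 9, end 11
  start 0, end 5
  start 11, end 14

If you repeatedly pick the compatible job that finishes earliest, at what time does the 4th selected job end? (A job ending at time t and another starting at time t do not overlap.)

17

Sort by end time and greedily take each interval whose start is ≥ the last chosen end.
By end time: (0,2), (0,5), (9,11), (9,12), (11,14), (14,17), (17,18), (17,19), (20,21).
Pick (0,2); next start ≥ 2 → (9,11); next start ≥ 11 → (11,14); next start ≥ 14 → (14,17); next start ≥ 17 → (17,18); next start ≥ 18 → (20,21).
Selected: (0,2) (9,11) (11,14) (14,17) (17,18) (20,21)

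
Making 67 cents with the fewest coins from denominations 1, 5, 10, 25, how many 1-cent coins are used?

2

Greedy: take as many of the largest coin as possible, then repeat with the remainder.
67 = 2×25 + 1×10 + 1×5 + 2×1
Count of 1: 2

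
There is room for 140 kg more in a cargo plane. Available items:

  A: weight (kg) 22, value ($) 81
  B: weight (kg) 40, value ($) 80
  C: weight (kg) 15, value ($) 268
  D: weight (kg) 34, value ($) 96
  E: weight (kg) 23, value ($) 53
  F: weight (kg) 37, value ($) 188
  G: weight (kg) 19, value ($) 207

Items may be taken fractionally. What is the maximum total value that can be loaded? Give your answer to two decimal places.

869.96

Order: C (268/15=17.87) > G (207/19=10.89) > F (188/37=5.08) > A (81/22=3.68) > D (96/34=2.82) > E (53/23=2.30) > B (80/40=2.00)
Fill: take C (15 @ 268) → take G (19 @ 207) → take F (37 @ 188) → take A (22 @ 81) → take D (34 @ 96) → take 13/23 of E → 29.96; 140/140 used.
Total value = 869.96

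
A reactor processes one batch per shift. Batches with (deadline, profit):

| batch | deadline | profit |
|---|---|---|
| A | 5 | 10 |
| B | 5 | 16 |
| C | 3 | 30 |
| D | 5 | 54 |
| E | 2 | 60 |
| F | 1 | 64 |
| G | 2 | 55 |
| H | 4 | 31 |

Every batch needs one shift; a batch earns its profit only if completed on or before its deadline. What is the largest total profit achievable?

Sort by profit descending; place each in the latest free slot ≤ its deadline.
Profit order: F=64 E=60 G=55 D=54 H=31 C=30 B=16 A=10
Assign: F→slot 1, E→slot 2, G skipped, D→slot 5, H→slot 4, C→slot 3, B skipped, A skipped.
Slots: [1:F] [2:E] [3:C] [4:H] [5:D]
Profit = 64 + 60 + 30 + 31 + 54 = 239

239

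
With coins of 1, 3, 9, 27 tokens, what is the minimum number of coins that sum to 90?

Use the largest denomination that fits, subtract, and repeat.
90 = 3×27 + 1×9
Total coins = 3 + 1 = 4

4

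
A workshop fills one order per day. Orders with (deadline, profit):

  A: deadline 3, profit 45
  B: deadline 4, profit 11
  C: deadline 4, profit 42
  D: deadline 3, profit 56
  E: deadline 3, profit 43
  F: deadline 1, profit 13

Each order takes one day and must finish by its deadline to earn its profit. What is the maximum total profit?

Take jobs in profit order; each goes to the latest open slot no later than its deadline.
Profit order: D=56 A=45 E=43 C=42 F=13 B=11
Assign: D→slot 3, A→slot 2, E→slot 1, C→slot 4, F skipped, B skipped.
Slots: [1:E] [2:A] [3:D] [4:C]
Profit = 43 + 45 + 56 + 42 = 186

186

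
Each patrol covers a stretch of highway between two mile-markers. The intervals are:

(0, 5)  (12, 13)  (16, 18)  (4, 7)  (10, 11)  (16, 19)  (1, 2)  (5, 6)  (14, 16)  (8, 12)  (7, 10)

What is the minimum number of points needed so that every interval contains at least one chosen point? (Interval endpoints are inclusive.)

Sort by right endpoint; whenever an interval is uncovered, place a point at its right end.
Sorted: [1,2] [0,5] [5,6] [4,7] [7,10] [10,11] [8,12] [12,13] [14,16] [16,18] [16,19]
{[1,2],[0,5]} hit by 2; {[5,6],[4,7]} hit by 6; {[7,10],[10,11],[8,12]} hit by 10; {[12,13]} hit by 13; {[14,16],[16,18],[16,19]} hit by 16.
Points: 2, 6, 10, 13, 16 (5 total).

5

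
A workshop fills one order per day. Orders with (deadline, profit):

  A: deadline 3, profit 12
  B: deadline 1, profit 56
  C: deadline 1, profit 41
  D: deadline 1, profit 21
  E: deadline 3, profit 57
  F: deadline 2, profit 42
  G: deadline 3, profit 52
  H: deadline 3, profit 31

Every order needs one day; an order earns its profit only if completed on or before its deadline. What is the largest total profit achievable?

165

Sort by profit descending; place each in the latest free slot ≤ its deadline.
Profit order: E=57 B=56 G=52 F=42 C=41 H=31 D=21 A=12
Assign: E→slot 3, B→slot 1, G→slot 2, F skipped, C skipped, H skipped, D skipped, A skipped.
Slots: [1:B] [2:G] [3:E]
Profit = 56 + 52 + 57 = 165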